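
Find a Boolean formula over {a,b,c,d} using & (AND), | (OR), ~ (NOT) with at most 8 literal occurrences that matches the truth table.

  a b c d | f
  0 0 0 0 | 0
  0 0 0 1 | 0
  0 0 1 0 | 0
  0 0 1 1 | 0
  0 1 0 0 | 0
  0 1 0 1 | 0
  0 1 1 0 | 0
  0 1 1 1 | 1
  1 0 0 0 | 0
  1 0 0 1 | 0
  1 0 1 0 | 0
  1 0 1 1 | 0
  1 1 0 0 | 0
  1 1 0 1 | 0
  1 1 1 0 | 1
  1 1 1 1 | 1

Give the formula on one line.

((a | (d | ~c)) & (c & b))

  ~c = 1100110011001100
  (d | ~c) = 1101110111011101
  (a | (d | ~c)) = 1101110111111111
  (c & b) = 0000001100000011
  ((a | (d | ~c)) & (c & b)) = 0000000100000011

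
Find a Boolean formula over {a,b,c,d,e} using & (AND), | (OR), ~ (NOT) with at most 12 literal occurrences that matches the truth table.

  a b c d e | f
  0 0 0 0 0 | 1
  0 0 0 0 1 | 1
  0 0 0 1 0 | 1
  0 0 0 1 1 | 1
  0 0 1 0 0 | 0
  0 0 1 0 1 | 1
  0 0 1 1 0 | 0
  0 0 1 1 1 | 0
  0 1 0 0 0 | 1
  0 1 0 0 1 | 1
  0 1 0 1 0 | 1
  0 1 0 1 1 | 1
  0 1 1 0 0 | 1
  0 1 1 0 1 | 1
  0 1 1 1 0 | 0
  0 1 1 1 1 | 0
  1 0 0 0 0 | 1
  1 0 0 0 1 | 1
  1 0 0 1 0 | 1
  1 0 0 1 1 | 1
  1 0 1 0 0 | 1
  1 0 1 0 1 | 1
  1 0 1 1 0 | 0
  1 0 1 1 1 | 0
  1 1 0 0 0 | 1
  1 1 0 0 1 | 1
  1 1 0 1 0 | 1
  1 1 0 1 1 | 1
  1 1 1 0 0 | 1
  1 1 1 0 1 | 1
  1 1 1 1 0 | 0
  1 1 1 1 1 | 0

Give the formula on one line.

  ~c = 11110000111100001111000011110000
  (~c & d) = 00110000001100000011000000110000
  ~d = 11001100110011001100110011001100
  ((~c & d) | ~d) = 11111100111111001111110011111100
  (e | a) = 01010101010101011111111111111111
  ((e | a) | b) = 01010101111111111111111111111111
  (d | ~c) = 11110011111100111111001111110011
  ((d | ~c) | e) = 11110111111101111111011111110111
  (((e | a) | b) | ((d | ~c) | e)) = 11110111111111111111111111111111
  (((~c & d) | ~d) & (((e | a) | b) | ((d | ~c) | e))) = 11110100111111001111110011111100

(((~c & d) | ~d) & (((e | a) | b) | ((d | ~c) | e)))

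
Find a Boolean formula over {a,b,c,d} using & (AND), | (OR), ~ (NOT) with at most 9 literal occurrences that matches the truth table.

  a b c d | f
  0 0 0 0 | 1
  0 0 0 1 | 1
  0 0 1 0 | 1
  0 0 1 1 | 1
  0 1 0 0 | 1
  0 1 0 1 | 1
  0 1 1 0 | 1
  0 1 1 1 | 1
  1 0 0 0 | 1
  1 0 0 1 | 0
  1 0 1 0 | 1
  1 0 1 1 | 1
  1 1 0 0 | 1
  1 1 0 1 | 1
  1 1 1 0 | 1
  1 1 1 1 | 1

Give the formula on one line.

  ~d = 1010101010101010
  (b | ~d) = 1010111110101111
  (d & c) = 0001000100010001
  ((b | ~d) | (d & c)) = 1011111110111111
  ~a = 1111111100000000
  (a | ~d) = 1010101011111111
  (c & (a | ~d)) = 0010001000110011
  (~a | (c & (a | ~d))) = 1111111100110011
  (((b | ~d) | (d & c)) | (~a | (c & (a | ~d)))) = 1111111110111111

(((b | ~d) | (d & c)) | (~a | (c & (a | ~d))))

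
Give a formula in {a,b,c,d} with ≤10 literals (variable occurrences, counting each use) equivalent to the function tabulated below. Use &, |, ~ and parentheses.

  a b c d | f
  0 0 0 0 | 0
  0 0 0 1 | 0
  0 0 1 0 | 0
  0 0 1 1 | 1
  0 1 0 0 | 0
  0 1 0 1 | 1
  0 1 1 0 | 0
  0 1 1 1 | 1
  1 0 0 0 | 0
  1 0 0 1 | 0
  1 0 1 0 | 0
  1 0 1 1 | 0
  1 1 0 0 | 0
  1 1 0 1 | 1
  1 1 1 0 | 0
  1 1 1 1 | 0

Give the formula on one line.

(((~c | ~a) & d) & (b | (c | (~a & ~d))))

  ~c = 1100110011001100
  ~a = 1111111100000000
  (~c | ~a) = 1111111111001100
  ((~c | ~a) & d) = 0101010101000100
  ~d = 1010101010101010
  (~a & ~d) = 1010101000000000
  (c | (~a & ~d)) = 1011101100110011
  (b | (c | (~a & ~d))) = 1011111100111111
  (((~c | ~a) & d) & (b | (c | (~a & ~d)))) = 0001010100000100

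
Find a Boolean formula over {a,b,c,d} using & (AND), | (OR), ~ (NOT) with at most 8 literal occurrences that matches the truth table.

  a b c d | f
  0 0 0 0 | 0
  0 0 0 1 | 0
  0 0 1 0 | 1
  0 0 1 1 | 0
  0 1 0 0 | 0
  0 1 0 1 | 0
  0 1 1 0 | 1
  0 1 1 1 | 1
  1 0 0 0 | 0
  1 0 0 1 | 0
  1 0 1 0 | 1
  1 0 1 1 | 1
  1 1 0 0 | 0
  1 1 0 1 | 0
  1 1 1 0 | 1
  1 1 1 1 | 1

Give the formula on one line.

(c & ((a | ~d) | (b | a)))

  ~d = 1010101010101010
  (a | ~d) = 1010101011111111
  (b | a) = 0000111111111111
  ((a | ~d) | (b | a)) = 1010111111111111
  (c & ((a | ~d) | (b | a))) = 0010001100110011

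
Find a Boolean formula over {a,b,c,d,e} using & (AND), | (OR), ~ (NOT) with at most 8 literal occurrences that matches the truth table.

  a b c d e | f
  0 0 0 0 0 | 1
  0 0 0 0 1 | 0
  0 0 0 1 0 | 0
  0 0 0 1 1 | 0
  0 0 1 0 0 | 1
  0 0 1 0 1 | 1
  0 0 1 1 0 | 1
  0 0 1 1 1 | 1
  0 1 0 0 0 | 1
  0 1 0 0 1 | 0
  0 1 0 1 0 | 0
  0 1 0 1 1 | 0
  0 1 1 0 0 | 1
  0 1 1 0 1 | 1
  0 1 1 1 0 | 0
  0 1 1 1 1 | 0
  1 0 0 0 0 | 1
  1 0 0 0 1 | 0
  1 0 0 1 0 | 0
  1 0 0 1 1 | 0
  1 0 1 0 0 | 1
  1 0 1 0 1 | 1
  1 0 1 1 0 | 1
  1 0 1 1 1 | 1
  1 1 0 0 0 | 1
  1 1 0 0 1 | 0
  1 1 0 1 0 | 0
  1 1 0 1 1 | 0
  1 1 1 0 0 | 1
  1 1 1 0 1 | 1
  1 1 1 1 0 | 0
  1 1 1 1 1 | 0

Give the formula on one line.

  ~e = 10101010101010101010101010101010
  (~e | c) = 10101111101011111010111110101111
  ~b = 11111111000000001111111100000000
  (c | b) = 00001111111111110000111111111111
  (~b & (c | b)) = 00001111000000000000111100000000
  ~d = 11001100110011001100110011001100
  ((~b & (c | b)) | ~d) = 11001111110011001100111111001100
  ((~e | c) & ((~b & (c | b)) | ~d)) = 10001111100011001000111110001100

((~e | c) & ((~b & (c | b)) | ~d))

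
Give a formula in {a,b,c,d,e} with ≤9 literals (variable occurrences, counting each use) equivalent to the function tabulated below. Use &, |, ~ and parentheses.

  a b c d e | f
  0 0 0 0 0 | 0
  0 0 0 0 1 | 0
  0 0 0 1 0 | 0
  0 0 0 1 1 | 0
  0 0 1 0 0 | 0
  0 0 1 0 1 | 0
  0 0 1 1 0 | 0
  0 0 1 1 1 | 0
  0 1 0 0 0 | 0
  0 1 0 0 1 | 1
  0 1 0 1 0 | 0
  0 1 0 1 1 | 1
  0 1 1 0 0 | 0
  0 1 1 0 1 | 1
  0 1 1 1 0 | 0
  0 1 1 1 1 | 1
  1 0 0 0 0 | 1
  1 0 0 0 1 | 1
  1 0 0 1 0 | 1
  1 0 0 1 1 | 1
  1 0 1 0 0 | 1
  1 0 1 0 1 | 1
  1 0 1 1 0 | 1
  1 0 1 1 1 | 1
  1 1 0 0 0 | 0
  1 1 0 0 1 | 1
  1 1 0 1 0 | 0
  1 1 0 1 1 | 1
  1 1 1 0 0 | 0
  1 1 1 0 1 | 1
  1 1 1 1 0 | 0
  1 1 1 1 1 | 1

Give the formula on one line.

((e & b) | (a & ((e | ~b) | (~e & ~a))))

  (e & b) = 00000000010101010000000001010101
  ~b = 11111111000000001111111100000000
  (e | ~b) = 11111111010101011111111101010101
  ~e = 10101010101010101010101010101010
  ~a = 11111111111111110000000000000000
  (~e & ~a) = 10101010101010100000000000000000
  ((e | ~b) | (~e & ~a)) = 11111111111111111111111101010101
  (a & ((e | ~b) | (~e & ~a))) = 00000000000000001111111101010101
  ((e & b) | (a & ((e | ~b) | (~e & ~a)))) = 00000000010101011111111101010101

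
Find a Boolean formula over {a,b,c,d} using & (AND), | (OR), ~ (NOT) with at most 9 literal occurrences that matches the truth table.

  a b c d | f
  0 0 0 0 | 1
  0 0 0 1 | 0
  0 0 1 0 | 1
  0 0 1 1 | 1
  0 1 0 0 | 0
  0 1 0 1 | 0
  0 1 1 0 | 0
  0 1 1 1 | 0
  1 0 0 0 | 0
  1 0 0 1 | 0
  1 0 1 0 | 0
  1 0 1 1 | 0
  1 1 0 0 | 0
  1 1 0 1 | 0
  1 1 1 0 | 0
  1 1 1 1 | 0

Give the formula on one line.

((((c | a) | (~d | (~a & b))) & ~b) & ~a)

  (c | a) = 0011001111111111
  ~d = 1010101010101010
  ~a = 1111111100000000
  (~a & b) = 0000111100000000
  (~d | (~a & b)) = 1010111110101010
  ((c | a) | (~d | (~a & b))) = 1011111111111111
  ~b = 1111000011110000
  (((c | a) | (~d | (~a & b))) & ~b) = 1011000011110000
  ((((c | a) | (~d | (~a & b))) & ~b) & ~a) = 1011000000000000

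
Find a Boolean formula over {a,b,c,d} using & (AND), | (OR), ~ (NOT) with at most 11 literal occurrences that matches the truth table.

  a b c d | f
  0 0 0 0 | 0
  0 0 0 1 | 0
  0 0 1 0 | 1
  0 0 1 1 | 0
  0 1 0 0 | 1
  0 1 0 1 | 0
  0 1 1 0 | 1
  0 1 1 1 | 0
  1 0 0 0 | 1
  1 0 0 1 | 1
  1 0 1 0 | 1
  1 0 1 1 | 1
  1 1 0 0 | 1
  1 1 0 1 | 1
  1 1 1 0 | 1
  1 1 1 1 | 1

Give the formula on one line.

  ~d = 1010101010101010
  (c & ~d) = 0010001000100010
  ((c & ~d) | a) = 0010001011111111
  ~a = 1111111100000000
  (b | ~a) = 1111111100001111
  ((b | ~a) & ~d) = 1010101000001010
  ~b = 1111000011110000
  (a & ~b) = 0000000011110000
  ((a & ~b) | b) = 0000111111111111
  (((b | ~a) & ~d) & ((a & ~b) | b)) = 0000101000001010
  (((c & ~d) | a) | (((b | ~a) & ~d) & ((a & ~b) | b))) = 0010101011111111

(((c & ~d) | a) | (((b | ~a) & ~d) & ((a & ~b) | b)))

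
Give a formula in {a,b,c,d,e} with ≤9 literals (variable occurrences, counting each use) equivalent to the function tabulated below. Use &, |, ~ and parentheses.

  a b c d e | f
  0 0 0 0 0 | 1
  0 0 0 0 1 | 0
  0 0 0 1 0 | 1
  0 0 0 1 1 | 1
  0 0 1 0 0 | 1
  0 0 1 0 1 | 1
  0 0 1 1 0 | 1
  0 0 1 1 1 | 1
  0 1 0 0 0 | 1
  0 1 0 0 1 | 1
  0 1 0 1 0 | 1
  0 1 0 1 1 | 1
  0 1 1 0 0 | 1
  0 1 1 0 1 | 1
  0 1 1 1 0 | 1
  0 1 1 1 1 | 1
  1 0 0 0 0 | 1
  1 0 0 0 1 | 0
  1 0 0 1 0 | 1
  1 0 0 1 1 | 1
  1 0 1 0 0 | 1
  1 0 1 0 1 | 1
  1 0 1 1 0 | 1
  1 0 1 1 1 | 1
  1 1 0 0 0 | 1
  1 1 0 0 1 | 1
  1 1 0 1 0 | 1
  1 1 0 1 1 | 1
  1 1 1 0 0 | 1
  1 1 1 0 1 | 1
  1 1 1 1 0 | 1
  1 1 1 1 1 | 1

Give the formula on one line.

  ~d = 11001100110011001100110011001100
  (b & ~d) = 00000000110011000000000011001100
  ((b & ~d) | c) = 00001111110011110000111111001111
  ~c = 11110000111100001111000011110000
  ~e = 10101010101010101010101010101010
  (~e & ~d) = 10001000100010001000100010001000
  (~c & (~e & ~d)) = 10000000100000001000000010000000
  (d | (~c & (~e & ~d))) = 10110011101100111011001110110011
  (((b & ~d) | c) | (d | (~c & (~e & ~d)))) = 10111111111111111011111111111111

(((b & ~d) | c) | (d | (~c & (~e & ~d))))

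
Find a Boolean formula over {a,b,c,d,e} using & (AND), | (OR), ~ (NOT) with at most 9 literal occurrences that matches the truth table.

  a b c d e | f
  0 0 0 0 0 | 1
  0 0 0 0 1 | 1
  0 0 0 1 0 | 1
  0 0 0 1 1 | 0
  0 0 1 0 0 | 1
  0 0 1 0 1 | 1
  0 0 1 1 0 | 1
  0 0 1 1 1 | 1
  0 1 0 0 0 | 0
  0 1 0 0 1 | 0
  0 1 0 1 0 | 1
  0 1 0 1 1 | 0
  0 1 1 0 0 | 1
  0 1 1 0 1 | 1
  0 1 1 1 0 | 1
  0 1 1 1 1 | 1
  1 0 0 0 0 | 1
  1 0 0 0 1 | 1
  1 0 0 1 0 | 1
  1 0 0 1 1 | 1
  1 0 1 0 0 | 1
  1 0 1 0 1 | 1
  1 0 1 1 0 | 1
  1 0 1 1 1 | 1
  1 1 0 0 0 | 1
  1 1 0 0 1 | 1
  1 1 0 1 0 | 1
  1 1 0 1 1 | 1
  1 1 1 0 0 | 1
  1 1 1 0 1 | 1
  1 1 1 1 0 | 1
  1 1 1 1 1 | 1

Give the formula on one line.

((c | (~b & ~d)) | (((a & ~c) | d) & ((~e | c) | a)))

  ~b = 11111111000000001111111100000000
  ~d = 11001100110011001100110011001100
  (~b & ~d) = 11001100000000001100110000000000
  (c | (~b & ~d)) = 11001111000011111100111100001111
  ~c = 11110000111100001111000011110000
  (a & ~c) = 00000000000000001111000011110000
  ((a & ~c) | d) = 00110011001100111111001111110011
  ~e = 10101010101010101010101010101010
  (~e | c) = 10101111101011111010111110101111
  ((~e | c) | a) = 10101111101011111111111111111111
  (((a & ~c) | d) & ((~e | c) | a)) = 00100011001000111111001111110011
  ((c | (~b & ~d)) | (((a & ~c) | d) & ((~e | c) | a))) = 11101111001011111111111111111111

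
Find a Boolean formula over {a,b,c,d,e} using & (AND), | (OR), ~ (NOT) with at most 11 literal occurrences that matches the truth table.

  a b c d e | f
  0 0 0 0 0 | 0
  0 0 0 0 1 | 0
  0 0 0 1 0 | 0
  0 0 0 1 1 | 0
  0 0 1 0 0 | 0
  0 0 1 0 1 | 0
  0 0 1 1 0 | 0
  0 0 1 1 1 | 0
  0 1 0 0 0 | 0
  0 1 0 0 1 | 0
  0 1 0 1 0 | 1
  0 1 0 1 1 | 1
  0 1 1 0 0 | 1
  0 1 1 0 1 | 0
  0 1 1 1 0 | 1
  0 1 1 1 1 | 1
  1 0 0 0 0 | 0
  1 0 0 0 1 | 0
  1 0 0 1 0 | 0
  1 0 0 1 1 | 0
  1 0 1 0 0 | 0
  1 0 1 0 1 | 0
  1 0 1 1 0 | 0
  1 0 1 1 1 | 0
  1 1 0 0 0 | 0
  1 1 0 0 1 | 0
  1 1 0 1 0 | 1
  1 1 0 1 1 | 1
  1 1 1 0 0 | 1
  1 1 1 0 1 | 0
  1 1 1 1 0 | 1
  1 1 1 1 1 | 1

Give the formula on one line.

(b & (((~e & b) | d) & ((d | (c & (~e | ~c))) | c)))

  ~e = 10101010101010101010101010101010
  (~e & b) = 00000000101010100000000010101010
  ((~e & b) | d) = 00110011101110110011001110111011
  ~c = 11110000111100001111000011110000
  (~e | ~c) = 11111010111110101111101011111010
  (c & (~e | ~c)) = 00001010000010100000101000001010
  (d | (c & (~e | ~c))) = 00111011001110110011101100111011
  ((d | (c & (~e | ~c))) | c) = 00111111001111110011111100111111
  (((~e & b) | d) & ((d | (c & (~e | ~c))) | c)) = 00110011001110110011001100111011
  (b & (((~e & b) | d) & ((d | (c & (~e | ~c))) | c))) = 00000000001110110000000000111011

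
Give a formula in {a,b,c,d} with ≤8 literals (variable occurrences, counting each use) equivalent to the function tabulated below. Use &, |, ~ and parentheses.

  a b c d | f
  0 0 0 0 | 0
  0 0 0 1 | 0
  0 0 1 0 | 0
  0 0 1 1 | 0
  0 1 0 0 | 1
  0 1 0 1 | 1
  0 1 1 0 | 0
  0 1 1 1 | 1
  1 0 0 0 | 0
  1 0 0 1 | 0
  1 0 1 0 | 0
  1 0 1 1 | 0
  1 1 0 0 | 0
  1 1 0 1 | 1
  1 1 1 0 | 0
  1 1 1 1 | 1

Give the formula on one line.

((b & (~a | d)) & ((~c | ~b) | d))

  ~a = 1111111100000000
  (~a | d) = 1111111101010101
  (b & (~a | d)) = 0000111100000101
  ~c = 1100110011001100
  ~b = 1111000011110000
  (~c | ~b) = 1111110011111100
  ((~c | ~b) | d) = 1111110111111101
  ((b & (~a | d)) & ((~c | ~b) | d)) = 0000110100000101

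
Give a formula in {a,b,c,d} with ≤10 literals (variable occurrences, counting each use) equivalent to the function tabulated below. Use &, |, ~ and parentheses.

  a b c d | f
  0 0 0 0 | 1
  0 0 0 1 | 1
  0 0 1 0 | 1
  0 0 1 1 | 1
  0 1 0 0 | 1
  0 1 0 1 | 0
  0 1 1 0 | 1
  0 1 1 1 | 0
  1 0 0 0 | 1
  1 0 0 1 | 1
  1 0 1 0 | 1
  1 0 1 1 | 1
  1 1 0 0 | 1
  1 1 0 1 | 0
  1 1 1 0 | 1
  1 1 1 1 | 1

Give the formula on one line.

(((~b | c) & (a | (~d & (b | c)))) | ((~b & ~a) | ~d))

  ~b = 1111000011110000
  (~b | c) = 1111001111110011
  ~d = 1010101010101010
  (b | c) = 0011111100111111
  (~d & (b | c)) = 0010101000101010
  (a | (~d & (b | c))) = 0010101011111111
  ((~b | c) & (a | (~d & (b | c)))) = 0010001011110011
  ~a = 1111111100000000
  (~b & ~a) = 1111000000000000
  ((~b & ~a) | ~d) = 1111101010101010
  (((~b | c) & (a | (~d & (b | c)))) | ((~b & ~a) | ~d)) = 1111101011111011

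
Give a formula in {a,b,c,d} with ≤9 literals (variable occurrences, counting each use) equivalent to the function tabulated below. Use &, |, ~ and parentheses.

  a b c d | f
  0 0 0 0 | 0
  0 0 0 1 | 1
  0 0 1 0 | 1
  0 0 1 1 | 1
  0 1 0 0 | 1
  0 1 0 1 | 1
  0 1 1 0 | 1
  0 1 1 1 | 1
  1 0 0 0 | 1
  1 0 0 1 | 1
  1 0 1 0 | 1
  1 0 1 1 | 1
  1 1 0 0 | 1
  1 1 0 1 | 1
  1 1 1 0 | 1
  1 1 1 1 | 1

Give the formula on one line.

  (b | d) = 0101111101011111
  (d & c) = 0001000100010001
  ~b = 1111000011110000
  ((d & c) & ~b) = 0001000000010000
  (b & c) = 0000001100000011
  (((d & c) & ~b) | (b & c)) = 0001001100010011
  (a | (((d & c) & ~b) | (b & c))) = 0001001111111111
  ((b | d) | (a | (((d & c) & ~b) | (b & c)))) = 0101111111111111
  (c | ((b | d) | (a | (((d & c) & ~b) | (b & c))))) = 0111111111111111

(c | ((b | d) | (a | (((d & c) & ~b) | (b & c)))))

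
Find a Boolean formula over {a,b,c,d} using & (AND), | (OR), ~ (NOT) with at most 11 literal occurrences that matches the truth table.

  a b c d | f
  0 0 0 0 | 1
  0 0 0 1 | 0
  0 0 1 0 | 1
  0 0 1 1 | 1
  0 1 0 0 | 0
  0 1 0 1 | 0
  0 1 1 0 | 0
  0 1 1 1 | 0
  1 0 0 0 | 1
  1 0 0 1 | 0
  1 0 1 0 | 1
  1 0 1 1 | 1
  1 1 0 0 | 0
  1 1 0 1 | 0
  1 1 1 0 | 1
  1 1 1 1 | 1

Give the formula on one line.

  ~b = 1111000011110000
  ~c = 1100110011001100
  (~b | ~c) = 1111110011111100
  (a & b) = 0000000000001111
  ((~b | ~c) | (a & b)) = 1111110011111111
  (((~b | ~c) | (a & b)) & c) = 0011000000110011
  ~d = 1010101010101010
  (~b | d) = 1111010111110101
  ((~b | d) & ~c) = 1100010011000100
  (~d & ((~b | d) & ~c)) = 1000000010000000
  ((((~b | ~c) | (a & b)) & c) | (~d & ((~b | d) & ~c))) = 1011000010110011

((((~b | ~c) | (a & b)) & c) | (~d & ((~b | d) & ~c)))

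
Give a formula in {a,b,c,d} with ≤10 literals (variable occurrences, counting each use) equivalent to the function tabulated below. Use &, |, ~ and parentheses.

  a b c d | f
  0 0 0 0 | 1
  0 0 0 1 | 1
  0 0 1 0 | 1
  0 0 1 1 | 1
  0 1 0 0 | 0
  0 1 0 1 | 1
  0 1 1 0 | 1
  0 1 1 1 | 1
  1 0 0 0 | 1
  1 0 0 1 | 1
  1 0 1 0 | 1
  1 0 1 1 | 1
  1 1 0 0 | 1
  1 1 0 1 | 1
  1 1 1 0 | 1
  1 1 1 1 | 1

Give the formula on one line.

  ~b = 1111000011110000
  (~b | c) = 1111001111110011
  (d | (~b | c)) = 1111011111110111
  ~a = 1111111100000000
  (b | ~a) = 1111111100001111
  (d | a) = 0101010111111111
  ((b | ~a) & (d | a)) = 0101010100001111
  ~c = 1100110011001100
  (~c & b) = 0000110000001100
  (((b | ~a) & (d | a)) & (~c & b)) = 0000010000001100
  ((d | (~b | c)) | (((b | ~a) & (d | a)) & (~c & b))) = 1111011111111111

((d | (~b | c)) | (((b | ~a) & (d | a)) & (~c & b)))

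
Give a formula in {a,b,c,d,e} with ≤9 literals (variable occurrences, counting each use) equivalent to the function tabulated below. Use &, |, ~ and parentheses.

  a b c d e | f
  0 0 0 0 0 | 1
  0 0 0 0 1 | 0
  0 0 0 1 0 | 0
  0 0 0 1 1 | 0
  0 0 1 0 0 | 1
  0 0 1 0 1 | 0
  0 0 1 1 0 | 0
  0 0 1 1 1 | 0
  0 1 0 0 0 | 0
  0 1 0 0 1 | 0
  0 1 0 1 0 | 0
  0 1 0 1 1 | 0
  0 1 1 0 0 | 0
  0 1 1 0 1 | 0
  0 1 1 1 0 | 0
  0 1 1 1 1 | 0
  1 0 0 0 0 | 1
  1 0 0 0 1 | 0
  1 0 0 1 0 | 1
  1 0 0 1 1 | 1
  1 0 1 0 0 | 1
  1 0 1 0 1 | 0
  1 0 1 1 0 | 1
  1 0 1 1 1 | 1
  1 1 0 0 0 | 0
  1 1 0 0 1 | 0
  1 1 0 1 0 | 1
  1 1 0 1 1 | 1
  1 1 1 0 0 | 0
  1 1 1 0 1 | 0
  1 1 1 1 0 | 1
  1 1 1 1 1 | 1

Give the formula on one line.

  (a & d) = 00000000000000000011001100110011
  ~d = 11001100110011001100110011001100
  ((a & d) | ~d) = 11001100110011001111111111111111
  ~b = 11111111000000001111111100000000
  ~e = 10101010101010101010101010101010
  (b & e) = 00000000010101010000000001010101
  (~e | (b & e)) = 10101010111111111010101011111111
  (~b & (~e | (b & e))) = 10101010000000001010101000000000
  ((~b & (~e | (b & e))) | d) = 10111011001100111011101100110011
  (((a & d) | ~d) & ((~b & (~e | (b & e))) | d)) = 10001000000000001011101100110011

(((a & d) | ~d) & ((~b & (~e | (b & e))) | d))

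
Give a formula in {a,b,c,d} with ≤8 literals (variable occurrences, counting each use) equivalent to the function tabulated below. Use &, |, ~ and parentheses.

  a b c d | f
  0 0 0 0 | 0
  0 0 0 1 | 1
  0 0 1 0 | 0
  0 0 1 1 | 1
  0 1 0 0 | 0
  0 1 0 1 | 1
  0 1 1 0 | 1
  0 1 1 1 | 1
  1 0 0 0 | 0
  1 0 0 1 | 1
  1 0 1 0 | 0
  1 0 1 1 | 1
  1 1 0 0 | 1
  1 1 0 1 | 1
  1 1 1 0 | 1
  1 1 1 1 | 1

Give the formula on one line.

  (d | a) = 0101010111111111
  ~c = 1100110011001100
  ((d | a) & ~c) = 0100010011001100
  (c | d) = 0111011101110111
  (((d | a) & ~c) | (c | d)) = 0111011111111111
  (b & (((d | a) & ~c) | (c | d))) = 0000011100001111
  (d | (b & (((d | a) & ~c) | (c | d)))) = 0101011101011111

(d | (b & (((d | a) & ~c) | (c | d))))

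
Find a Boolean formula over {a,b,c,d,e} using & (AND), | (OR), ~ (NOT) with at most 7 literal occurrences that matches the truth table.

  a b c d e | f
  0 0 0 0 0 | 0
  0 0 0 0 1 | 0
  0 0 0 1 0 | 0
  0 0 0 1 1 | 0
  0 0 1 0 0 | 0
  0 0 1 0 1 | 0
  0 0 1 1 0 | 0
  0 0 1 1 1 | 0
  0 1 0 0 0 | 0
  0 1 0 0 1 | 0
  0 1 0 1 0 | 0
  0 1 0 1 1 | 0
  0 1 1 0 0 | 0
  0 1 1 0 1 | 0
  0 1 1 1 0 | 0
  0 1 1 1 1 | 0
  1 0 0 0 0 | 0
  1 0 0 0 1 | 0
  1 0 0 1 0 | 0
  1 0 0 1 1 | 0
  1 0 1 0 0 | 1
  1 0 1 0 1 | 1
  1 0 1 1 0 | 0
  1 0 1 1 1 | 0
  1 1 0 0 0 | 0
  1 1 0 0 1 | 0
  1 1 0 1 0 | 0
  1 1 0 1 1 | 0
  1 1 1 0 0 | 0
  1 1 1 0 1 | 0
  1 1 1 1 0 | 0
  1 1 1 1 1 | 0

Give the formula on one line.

  ~d = 11001100110011001100110011001100
  (c & ~d) = 00001100000011000000110000001100
  ((c & ~d) | b) = 00001100111111110000110011111111
  ~e = 10101010101010101010101010101010
  ~c = 11110000111100001111000011110000
  (~e & ~c) = 10100000101000001010000010100000
  (a | (~e & ~c)) = 10100000101000001111111111111111
  ~b = 11111111000000001111111100000000
  ((a | (~e & ~c)) & ~b) = 10100000000000001111111100000000
  (((c & ~d) | b) & ((a | (~e & ~c)) & ~b)) = 00000000000000000000110000000000

(((c & ~d) | b) & ((a | (~e & ~c)) & ~b))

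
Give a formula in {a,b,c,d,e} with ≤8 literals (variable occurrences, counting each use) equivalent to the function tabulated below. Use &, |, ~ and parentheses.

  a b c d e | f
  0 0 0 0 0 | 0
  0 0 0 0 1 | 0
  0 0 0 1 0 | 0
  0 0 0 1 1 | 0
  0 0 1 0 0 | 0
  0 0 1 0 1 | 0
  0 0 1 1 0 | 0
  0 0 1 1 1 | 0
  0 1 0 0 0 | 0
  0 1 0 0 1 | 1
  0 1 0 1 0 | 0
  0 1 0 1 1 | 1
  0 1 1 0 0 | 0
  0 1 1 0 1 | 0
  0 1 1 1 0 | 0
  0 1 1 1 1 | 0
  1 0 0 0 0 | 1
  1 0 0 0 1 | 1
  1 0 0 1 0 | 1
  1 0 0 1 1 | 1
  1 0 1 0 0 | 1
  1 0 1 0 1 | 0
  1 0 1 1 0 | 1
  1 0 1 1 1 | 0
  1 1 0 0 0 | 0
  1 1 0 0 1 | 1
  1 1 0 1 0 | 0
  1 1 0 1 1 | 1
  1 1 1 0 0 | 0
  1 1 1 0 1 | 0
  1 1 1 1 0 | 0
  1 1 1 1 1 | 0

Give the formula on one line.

  (b | a) = 00000000111111111111111111111111
  ~b = 11111111000000001111111100000000
  ~e = 10101010101010101010101010101010
  (~b & ~e) = 10101010000000001010101000000000
  ~c = 11110000111100001111000011110000
  ((~b & ~e) | ~c) = 11111010111100001111101011110000
  ((b | a) & ((~b & ~e) | ~c)) = 00000000111100001111101011110000
  (e | ~b) = 11111111010101011111111101010101
  (((b | a) & ((~b & ~e) | ~c)) & (e | ~b)) = 00000000010100001111101001010000

(((b | a) & ((~b & ~e) | ~c)) & (e | ~b))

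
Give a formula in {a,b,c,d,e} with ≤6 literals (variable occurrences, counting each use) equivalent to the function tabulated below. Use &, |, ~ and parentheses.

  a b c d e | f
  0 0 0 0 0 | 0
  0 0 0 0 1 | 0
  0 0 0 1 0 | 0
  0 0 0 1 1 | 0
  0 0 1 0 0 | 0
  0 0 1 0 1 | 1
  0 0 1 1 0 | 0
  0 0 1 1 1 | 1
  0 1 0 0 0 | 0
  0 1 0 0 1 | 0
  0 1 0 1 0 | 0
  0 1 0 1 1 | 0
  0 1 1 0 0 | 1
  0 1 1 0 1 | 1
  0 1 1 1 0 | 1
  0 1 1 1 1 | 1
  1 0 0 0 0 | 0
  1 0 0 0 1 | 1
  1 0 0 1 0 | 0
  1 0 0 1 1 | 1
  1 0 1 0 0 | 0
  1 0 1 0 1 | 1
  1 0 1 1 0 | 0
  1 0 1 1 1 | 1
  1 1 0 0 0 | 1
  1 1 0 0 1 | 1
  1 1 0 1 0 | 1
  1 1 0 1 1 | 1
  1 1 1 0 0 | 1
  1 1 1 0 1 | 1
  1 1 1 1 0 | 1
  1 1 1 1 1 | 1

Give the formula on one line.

((e | b) & (c | a))

  (e | b) = 01010101111111110101010111111111
  (c | a) = 00001111000011111111111111111111
  ((e | b) & (c | a)) = 00000101000011110101010111111111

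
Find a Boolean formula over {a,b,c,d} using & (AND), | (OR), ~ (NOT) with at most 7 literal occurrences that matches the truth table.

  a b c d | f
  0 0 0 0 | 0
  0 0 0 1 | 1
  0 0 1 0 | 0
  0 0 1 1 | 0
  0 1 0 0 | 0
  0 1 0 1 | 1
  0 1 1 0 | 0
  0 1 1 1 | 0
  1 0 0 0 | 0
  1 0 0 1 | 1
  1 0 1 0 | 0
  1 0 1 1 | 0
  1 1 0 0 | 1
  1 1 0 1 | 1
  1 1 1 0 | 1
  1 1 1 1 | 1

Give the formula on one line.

((d & ~c) | (a & b))

  ~c = 1100110011001100
  (d & ~c) = 0100010001000100
  (a & b) = 0000000000001111
  ((d & ~c) | (a & b)) = 0100010001001111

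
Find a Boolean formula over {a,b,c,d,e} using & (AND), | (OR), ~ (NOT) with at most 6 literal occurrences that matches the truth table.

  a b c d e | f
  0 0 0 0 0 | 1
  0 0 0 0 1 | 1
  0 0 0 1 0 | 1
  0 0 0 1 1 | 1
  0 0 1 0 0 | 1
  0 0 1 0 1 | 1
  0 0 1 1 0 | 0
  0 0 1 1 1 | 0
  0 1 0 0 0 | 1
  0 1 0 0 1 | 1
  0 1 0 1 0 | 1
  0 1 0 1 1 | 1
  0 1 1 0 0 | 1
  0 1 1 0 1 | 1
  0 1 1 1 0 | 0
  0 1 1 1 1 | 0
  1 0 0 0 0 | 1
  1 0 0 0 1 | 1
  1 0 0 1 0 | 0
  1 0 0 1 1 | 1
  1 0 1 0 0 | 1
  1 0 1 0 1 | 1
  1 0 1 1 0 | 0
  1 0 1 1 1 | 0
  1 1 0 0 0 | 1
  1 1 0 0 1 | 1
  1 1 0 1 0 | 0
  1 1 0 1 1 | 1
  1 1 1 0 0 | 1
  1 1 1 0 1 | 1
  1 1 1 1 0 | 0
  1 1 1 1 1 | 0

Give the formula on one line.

  ~a = 11111111111111110000000000000000
  ~c = 11110000111100001111000011110000
  (~a & ~c) = 11110000111100000000000000000000
  ~d = 11001100110011001100110011001100
  ((~a & ~c) | ~d) = 11111100111111001100110011001100
  (~a | e) = 11111111111111110101010101010101
  (~c & (~a | e)) = 11110000111100000101000001010000
  (((~a & ~c) | ~d) | (~c & (~a | e))) = 11111100111111001101110011011100

(((~a & ~c) | ~d) | (~c & (~a | e)))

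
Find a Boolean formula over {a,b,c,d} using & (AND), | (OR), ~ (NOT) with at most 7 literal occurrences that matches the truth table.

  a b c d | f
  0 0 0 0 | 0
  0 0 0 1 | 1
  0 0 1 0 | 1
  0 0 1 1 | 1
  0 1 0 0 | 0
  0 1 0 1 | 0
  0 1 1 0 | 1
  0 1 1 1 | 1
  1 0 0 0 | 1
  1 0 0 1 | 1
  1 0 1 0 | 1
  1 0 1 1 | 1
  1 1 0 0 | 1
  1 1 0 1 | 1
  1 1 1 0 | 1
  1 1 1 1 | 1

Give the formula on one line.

  (a | c) = 0011001111111111
  ~b = 1111000011110000
  (c | d) = 0111011101110111
  (~b & (c | d)) = 0111000001110000
  ((a | c) | (~b & (c | d))) = 0111001111111111

((a | c) | (~b & (c | d)))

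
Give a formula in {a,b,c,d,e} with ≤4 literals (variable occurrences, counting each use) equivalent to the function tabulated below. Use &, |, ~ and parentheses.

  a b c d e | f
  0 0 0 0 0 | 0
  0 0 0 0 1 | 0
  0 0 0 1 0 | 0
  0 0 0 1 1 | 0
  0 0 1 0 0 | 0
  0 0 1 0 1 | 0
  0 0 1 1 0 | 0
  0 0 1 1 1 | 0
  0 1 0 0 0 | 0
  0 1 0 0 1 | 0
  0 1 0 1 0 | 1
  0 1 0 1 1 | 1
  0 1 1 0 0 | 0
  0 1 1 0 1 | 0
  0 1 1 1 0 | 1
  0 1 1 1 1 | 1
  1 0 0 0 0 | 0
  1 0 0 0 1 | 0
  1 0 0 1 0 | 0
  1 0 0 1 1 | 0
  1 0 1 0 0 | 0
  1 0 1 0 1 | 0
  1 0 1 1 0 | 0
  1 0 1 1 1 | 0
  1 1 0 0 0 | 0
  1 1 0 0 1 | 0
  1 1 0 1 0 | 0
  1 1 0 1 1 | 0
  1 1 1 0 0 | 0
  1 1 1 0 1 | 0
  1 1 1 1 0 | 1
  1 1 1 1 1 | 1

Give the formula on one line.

(((c | ~a) & d) & b)

  ~a = 11111111111111110000000000000000
  (c | ~a) = 11111111111111110000111100001111
  ((c | ~a) & d) = 00110011001100110000001100000011
  (((c | ~a) & d) & b) = 00000000001100110000000000000011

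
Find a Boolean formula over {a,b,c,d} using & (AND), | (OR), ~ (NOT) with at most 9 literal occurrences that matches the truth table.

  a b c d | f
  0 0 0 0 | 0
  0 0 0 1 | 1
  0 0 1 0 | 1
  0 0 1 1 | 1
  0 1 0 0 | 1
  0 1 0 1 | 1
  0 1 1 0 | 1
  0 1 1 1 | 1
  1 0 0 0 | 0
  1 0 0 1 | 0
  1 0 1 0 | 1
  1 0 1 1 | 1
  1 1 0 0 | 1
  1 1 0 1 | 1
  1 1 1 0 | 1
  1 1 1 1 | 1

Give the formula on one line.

((c | (d | b)) & ((c | ~a) | (c | b)))

  (d | b) = 0101111101011111
  (c | (d | b)) = 0111111101111111
  ~a = 1111111100000000
  (c | ~a) = 1111111100110011
  (c | b) = 0011111100111111
  ((c | ~a) | (c | b)) = 1111111100111111
  ((c | (d | b)) & ((c | ~a) | (c | b))) = 0111111100111111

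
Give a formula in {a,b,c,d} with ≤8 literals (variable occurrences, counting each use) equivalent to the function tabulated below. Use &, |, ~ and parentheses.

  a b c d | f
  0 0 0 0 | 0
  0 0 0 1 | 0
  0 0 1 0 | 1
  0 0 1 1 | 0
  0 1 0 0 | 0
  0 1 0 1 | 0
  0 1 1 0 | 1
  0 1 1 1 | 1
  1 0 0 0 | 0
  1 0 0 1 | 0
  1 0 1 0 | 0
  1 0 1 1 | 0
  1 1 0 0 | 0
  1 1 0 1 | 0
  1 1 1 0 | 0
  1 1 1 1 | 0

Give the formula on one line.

  ~d = 1010101010101010
  (~d | b) = 1010111110101111
  ~a = 1111111100000000
  ((~d | b) & ~a) = 1010111100000000
  (b & c) = 0000001100000011
  ((b & c) | ~d) = 1010101110101011
  (((~d | b) & ~a) & ((b & c) | ~d)) = 1010101100000000
  (c & (((~d | b) & ~a) & ((b & c) | ~d))) = 0010001100000000

(c & (((~d | b) & ~a) & ((b & c) | ~d)))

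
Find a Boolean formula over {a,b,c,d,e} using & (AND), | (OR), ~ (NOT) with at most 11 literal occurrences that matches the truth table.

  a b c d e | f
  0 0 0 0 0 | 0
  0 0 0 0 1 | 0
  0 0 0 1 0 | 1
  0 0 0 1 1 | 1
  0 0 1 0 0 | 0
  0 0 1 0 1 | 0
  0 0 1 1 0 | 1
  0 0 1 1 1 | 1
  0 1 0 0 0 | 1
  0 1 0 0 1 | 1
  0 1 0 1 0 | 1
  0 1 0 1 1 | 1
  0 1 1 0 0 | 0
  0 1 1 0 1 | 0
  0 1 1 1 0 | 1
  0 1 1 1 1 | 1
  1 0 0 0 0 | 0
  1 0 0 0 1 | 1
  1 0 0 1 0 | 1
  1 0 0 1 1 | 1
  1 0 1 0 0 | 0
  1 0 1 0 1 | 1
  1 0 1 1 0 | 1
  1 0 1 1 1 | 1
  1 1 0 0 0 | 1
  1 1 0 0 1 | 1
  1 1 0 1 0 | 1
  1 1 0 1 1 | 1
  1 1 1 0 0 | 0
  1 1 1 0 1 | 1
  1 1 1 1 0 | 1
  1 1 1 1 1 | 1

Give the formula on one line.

((~c & (b & ~d)) | (((e & a) | (d & (c | b))) | d))

  ~c = 11110000111100001111000011110000
  ~d = 11001100110011001100110011001100
  (b & ~d) = 00000000110011000000000011001100
  (~c & (b & ~d)) = 00000000110000000000000011000000
  (e & a) = 00000000000000000101010101010101
  (c | b) = 00001111111111110000111111111111
  (d & (c | b)) = 00000011001100110000001100110011
  ((e & a) | (d & (c | b))) = 00000011001100110101011101110111
  (((e & a) | (d & (c | b))) | d) = 00110011001100110111011101110111
  ((~c & (b & ~d)) | (((e & a) | (d & (c | b))) | d)) = 00110011111100110111011111110111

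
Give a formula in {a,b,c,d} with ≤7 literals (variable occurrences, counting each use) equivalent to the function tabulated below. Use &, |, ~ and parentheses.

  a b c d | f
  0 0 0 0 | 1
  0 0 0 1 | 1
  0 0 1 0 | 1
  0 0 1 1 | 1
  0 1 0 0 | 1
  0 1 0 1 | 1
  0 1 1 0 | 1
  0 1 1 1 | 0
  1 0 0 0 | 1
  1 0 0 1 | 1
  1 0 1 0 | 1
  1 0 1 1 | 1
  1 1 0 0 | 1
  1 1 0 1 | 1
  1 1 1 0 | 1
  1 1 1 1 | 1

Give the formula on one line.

  ~d = 1010101010101010
  ~b = 1111000011110000
  (~d | ~b) = 1111101011111010
  ~c = 1100110011001100
  (b & ~c) = 0000110000001100
  (~b & c) = 0011000000110000
  ((b & ~c) | (~b & c)) = 0011110000111100
  ((~d | ~b) | ((b & ~c) | (~b & c))) = 1111111011111110
  (a | ((~d | ~b) | ((b & ~c) | (~b & c)))) = 1111111011111111

(a | ((~d | ~b) | ((b & ~c) | (~b & c))))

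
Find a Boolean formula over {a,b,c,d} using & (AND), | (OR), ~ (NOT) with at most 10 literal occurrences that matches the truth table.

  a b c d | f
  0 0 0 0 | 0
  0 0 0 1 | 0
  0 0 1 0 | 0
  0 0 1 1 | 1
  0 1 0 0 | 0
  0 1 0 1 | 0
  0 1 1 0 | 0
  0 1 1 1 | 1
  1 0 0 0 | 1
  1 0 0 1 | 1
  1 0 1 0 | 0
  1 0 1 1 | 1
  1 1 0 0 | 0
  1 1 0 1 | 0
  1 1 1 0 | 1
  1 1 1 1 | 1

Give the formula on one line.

(((d | (a & (~c | b))) & (b | (a | c))) & (c | ~b))

  ~c = 1100110011001100
  (~c | b) = 1100111111001111
  (a & (~c | b)) = 0000000011001111
  (d | (a & (~c | b))) = 0101010111011111
  (a | c) = 0011001111111111
  (b | (a | c)) = 0011111111111111
  ((d | (a & (~c | b))) & (b | (a | c))) = 0001010111011111
  ~b = 1111000011110000
  (c | ~b) = 1111001111110011
  (((d | (a & (~c | b))) & (b | (a | c))) & (c | ~b)) = 0001000111010011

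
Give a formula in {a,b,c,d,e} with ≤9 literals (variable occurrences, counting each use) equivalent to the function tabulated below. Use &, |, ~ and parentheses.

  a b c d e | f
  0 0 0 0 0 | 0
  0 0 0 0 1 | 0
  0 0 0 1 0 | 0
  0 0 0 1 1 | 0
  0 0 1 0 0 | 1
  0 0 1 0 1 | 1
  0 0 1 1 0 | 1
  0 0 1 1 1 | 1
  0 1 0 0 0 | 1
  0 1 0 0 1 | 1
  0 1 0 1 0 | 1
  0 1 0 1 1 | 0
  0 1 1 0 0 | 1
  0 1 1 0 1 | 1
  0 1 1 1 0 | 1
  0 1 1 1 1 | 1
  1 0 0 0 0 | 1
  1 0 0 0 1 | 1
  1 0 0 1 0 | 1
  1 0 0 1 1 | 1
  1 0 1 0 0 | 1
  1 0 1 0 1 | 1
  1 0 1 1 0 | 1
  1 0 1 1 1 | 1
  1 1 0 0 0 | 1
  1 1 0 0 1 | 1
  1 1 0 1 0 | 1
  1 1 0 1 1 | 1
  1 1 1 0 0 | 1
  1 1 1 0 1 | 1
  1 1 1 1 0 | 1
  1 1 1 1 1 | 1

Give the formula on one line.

((((b & ((c | ~a) & (~e | ~d))) & (~a | ~e)) | c) | a)

  ~a = 11111111111111110000000000000000
  (c | ~a) = 11111111111111110000111100001111
  ~e = 10101010101010101010101010101010
  ~d = 11001100110011001100110011001100
  (~e | ~d) = 11101110111011101110111011101110
  ((c | ~a) & (~e | ~d)) = 11101110111011100000111000001110
  (b & ((c | ~a) & (~e | ~d))) = 00000000111011100000000000001110
  (~a | ~e) = 11111111111111111010101010101010
  ((b & ((c | ~a) & (~e | ~d))) & (~a | ~e)) = 00000000111011100000000000001010
  (((b & ((c | ~a) & (~e | ~d))) & (~a | ~e)) | c) = 00001111111011110000111100001111
  ((((b & ((c | ~a) & (~e | ~d))) & (~a | ~e)) | c) | a) = 00001111111011111111111111111111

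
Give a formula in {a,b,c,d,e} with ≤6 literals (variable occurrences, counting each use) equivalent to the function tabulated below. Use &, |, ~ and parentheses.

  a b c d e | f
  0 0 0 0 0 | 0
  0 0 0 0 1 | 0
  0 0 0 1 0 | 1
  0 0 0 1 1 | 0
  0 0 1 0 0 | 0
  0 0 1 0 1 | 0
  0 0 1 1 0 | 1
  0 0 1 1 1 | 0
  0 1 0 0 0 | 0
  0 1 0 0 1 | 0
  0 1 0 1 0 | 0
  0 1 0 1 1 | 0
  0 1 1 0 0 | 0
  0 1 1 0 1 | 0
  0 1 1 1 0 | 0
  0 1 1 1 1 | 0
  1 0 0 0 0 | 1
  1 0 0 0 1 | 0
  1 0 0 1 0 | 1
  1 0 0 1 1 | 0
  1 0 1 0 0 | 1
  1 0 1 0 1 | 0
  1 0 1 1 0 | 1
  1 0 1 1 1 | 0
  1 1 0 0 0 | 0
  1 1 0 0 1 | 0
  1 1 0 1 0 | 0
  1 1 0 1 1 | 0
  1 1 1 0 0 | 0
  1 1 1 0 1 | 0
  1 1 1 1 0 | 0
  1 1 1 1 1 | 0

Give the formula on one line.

(((d | a) & ~b) & ~e)

  (d | a) = 00110011001100111111111111111111
  ~b = 11111111000000001111111100000000
  ((d | a) & ~b) = 00110011000000001111111100000000
  ~e = 10101010101010101010101010101010
  (((d | a) & ~b) & ~e) = 00100010000000001010101000000000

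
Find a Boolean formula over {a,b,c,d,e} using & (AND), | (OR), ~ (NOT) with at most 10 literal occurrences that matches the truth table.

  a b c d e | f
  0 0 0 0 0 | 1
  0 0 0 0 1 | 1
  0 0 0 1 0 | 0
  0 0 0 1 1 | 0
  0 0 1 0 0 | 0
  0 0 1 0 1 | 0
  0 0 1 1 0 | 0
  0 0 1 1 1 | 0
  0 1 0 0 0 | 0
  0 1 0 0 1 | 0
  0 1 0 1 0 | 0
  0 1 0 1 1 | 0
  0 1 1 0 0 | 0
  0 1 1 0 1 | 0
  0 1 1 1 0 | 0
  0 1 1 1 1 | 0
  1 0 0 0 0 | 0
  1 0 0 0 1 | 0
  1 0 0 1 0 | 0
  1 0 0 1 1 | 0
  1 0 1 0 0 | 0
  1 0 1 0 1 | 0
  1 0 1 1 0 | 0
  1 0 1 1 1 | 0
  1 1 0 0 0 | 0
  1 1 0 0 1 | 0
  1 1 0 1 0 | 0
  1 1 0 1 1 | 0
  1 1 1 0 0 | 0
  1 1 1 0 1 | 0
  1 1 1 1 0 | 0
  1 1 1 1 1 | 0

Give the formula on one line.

  ~b = 11111111000000001111111100000000
  (~b | a) = 11111111000000001111111111111111
  ~c = 11110000111100001111000011110000
  ((~b | a) & ~c) = 11110000000000001111000011110000
  ~d = 11001100110011001100110011001100
  (~b & ~d) = 11001100000000001100110000000000
  ~a = 11111111111111110000000000000000
  (~a & ~b) = 11111111000000000000000000000000
  ((~b & ~d) & (~a & ~b)) = 11001100000000000000000000000000
  (((~b | a) & ~c) & ((~b & ~d) & (~a & ~b))) = 11000000000000000000000000000000

(((~b | a) & ~c) & ((~b & ~d) & (~a & ~b)))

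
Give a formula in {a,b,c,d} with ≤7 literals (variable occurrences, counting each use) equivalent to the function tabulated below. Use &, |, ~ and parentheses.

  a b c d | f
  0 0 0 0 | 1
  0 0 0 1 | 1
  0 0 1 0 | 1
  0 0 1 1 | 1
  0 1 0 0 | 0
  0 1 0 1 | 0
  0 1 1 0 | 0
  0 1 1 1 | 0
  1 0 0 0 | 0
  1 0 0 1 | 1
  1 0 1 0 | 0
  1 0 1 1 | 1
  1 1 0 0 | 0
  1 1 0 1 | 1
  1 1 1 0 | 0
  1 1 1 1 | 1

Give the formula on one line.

((a | ~b) & (~a | d))

  ~b = 1111000011110000
  (a | ~b) = 1111000011111111
  ~a = 1111111100000000
  (~a | d) = 1111111101010101
  ((a | ~b) & (~a | d)) = 1111000001010101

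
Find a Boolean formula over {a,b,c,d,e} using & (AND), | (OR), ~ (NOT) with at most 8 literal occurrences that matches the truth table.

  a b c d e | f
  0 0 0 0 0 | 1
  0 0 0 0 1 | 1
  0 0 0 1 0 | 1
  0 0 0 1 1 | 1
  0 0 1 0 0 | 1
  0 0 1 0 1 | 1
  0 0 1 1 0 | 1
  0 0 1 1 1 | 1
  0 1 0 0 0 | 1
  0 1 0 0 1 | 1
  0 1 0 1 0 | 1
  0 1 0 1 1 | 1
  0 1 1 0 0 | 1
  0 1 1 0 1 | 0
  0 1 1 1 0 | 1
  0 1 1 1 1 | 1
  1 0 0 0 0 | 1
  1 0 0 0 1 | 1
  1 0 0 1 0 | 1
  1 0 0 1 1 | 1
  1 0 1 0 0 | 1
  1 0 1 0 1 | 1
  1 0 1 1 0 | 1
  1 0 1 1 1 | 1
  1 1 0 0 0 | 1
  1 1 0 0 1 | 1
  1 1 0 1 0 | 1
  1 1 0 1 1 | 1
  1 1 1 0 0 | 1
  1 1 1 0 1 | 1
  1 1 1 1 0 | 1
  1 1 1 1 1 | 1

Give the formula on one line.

((~b | a) | ((~e | ~b) | (d | ~c)))

  ~b = 11111111000000001111111100000000
  (~b | a) = 11111111000000001111111111111111
  ~e = 10101010101010101010101010101010
  (~e | ~b) = 11111111101010101111111110101010
  ~c = 11110000111100001111000011110000
  (d | ~c) = 11110011111100111111001111110011
  ((~e | ~b) | (d | ~c)) = 11111111111110111111111111111011
  ((~b | a) | ((~e | ~b) | (d | ~c))) = 11111111111110111111111111111111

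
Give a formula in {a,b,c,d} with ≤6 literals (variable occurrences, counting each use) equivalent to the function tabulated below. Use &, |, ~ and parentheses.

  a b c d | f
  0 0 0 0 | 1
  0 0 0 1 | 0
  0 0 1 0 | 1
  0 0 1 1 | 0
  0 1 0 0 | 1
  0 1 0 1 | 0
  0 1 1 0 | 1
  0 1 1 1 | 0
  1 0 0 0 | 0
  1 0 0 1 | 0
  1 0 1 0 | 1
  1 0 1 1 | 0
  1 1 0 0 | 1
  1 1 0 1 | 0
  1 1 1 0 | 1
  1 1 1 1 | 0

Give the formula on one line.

  (a & b) = 0000000000001111
  ~a = 1111111100000000
  (~a | c) = 1111111100110011
  ((a & b) | (~a | c)) = 1111111100111111
  ~d = 1010101010101010
  (((a & b) | (~a | c)) & ~d) = 1010101000101010

(((a & b) | (~a | c)) & ~d)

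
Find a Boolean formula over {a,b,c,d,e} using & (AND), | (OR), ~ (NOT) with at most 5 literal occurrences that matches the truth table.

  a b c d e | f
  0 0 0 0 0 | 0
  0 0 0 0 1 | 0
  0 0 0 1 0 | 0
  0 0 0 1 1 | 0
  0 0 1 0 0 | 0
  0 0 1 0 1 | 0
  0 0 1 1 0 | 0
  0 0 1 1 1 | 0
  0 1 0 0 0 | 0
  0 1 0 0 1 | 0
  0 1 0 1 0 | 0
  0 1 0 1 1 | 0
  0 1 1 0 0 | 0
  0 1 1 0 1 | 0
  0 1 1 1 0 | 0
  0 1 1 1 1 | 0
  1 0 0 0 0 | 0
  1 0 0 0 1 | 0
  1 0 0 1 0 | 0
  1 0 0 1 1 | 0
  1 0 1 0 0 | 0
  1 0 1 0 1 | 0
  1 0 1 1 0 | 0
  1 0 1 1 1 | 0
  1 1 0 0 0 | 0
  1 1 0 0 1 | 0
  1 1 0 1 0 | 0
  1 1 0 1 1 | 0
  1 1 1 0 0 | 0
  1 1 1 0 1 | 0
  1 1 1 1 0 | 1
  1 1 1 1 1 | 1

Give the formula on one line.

((a & d) & (c & b))

  (a & d) = 00000000000000000011001100110011
  (c & b) = 00000000000011110000000000001111
  ((a & d) & (c & b)) = 00000000000000000000000000000011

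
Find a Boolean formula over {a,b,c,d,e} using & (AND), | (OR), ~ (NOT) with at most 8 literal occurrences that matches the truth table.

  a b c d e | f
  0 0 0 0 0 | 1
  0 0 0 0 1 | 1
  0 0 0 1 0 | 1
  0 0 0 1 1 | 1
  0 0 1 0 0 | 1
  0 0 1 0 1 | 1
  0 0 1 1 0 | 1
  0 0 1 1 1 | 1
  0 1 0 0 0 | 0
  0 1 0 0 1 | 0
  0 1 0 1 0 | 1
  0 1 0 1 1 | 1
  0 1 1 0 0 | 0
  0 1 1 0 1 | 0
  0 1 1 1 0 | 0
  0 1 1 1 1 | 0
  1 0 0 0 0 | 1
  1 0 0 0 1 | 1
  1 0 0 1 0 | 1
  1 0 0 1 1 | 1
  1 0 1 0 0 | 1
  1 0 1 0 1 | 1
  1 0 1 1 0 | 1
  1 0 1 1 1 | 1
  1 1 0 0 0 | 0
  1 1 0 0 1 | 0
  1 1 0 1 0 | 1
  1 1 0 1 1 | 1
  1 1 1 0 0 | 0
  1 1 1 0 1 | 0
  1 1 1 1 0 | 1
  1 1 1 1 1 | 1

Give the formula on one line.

  ~d = 11001100110011001100110011001100
  (d & b) = 00000000001100110000000000110011
  (~d | (d & b)) = 11001100111111111100110011111111
  (c & a) = 00000000000000000000111100001111
  ~c = 11110000111100001111000011110000
  ((c & a) | ~c) = 11110000111100001111111111111111
  (((c & a) | ~c) & d) = 00110000001100000011001100110011
  ((~d | (d & b)) & (((c & a) | ~c) & d)) = 00000000001100000000000000110011
  ~b = 11111111000000001111111100000000
  (((~d | (d & b)) & (((c & a) | ~c) & d)) | ~b) = 11111111001100001111111100110011

(((~d | (d & b)) & (((c & a) | ~c) & d)) | ~b)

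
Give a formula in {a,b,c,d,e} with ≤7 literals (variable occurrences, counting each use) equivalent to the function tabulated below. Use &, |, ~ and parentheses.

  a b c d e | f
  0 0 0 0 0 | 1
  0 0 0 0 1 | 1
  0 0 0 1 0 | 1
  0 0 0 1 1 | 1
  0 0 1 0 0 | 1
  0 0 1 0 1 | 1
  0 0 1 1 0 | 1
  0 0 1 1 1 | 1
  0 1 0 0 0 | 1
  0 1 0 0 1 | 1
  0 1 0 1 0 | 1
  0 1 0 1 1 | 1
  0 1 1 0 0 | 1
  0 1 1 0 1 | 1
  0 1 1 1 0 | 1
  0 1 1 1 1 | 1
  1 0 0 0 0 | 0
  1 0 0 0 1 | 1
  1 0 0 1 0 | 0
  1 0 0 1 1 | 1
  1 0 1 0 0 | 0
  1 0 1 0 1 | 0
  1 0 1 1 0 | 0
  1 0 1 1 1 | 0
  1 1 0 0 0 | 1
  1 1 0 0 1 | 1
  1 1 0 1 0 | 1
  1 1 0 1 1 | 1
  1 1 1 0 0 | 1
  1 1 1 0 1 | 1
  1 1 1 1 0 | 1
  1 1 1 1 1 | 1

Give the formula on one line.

  ~c = 11110000111100001111000011110000
  (b | e) = 01010101111111110101010111111111
  (~c & (b | e)) = 01010000111100000101000011110000
  ~a = 11111111111111110000000000000000
  ((~c & (b | e)) | ~a) = 11111111111111110101000011110000
  (((~c & (b | e)) | ~a) | b) = 11111111111111110101000011111111

(((~c & (b | e)) | ~a) | b)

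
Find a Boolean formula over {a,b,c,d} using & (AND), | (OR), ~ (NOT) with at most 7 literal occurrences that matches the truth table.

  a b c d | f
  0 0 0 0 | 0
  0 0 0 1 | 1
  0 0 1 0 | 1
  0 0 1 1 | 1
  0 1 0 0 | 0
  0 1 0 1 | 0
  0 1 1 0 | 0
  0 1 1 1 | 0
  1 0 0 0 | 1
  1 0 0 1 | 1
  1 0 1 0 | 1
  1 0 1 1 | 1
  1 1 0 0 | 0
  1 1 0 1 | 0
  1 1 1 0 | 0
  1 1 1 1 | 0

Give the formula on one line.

  ~b = 1111000011110000
  (a | c) = 0011001111111111
  (d | (a | c)) = 0111011111111111
  (~b & (d | (a | c))) = 0111000011110000

(~b & (d | (a | c)))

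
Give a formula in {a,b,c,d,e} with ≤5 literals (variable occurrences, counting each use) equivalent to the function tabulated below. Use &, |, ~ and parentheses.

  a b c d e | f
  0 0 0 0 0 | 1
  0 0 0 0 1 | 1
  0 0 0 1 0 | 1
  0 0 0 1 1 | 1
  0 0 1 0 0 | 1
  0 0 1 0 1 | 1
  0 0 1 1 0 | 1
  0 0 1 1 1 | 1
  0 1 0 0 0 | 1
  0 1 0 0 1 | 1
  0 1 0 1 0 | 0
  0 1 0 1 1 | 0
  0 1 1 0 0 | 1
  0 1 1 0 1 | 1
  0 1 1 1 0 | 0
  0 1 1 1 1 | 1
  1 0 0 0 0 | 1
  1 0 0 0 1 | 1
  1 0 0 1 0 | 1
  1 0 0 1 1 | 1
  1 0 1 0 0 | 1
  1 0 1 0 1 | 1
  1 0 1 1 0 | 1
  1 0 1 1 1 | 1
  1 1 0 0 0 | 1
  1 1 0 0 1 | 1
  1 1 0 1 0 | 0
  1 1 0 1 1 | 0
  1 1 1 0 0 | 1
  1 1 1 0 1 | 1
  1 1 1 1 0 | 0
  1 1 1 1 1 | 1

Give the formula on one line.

((~b | ~d) | ((~e | c) & e))

  ~b = 11111111000000001111111100000000
  ~d = 11001100110011001100110011001100
  (~b | ~d) = 11111111110011001111111111001100
  ~e = 10101010101010101010101010101010
  (~e | c) = 10101111101011111010111110101111
  ((~e | c) & e) = 00000101000001010000010100000101
  ((~b | ~d) | ((~e | c) & e)) = 11111111110011011111111111001101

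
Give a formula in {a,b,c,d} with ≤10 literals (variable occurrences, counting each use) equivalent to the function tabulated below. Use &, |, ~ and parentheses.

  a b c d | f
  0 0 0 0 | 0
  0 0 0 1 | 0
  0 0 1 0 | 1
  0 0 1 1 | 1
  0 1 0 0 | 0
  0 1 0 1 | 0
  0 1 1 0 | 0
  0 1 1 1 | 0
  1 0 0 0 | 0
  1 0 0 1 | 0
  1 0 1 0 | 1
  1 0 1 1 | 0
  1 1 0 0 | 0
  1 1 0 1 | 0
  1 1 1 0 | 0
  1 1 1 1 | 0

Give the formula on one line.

(~b & ((~a | ~d) & ((a & b) | ((~d & b) | c))))

  ~b = 1111000011110000
  ~a = 1111111100000000
  ~d = 1010101010101010
  (~a | ~d) = 1111111110101010
  (a & b) = 0000000000001111
  (~d & b) = 0000101000001010
  ((~d & b) | c) = 0011101100111011
  ((a & b) | ((~d & b) | c)) = 0011101100111111
  ((~a | ~d) & ((a & b) | ((~d & b) | c))) = 0011101100101010
  (~b & ((~a | ~d) & ((a & b) | ((~d & b) | c)))) = 0011000000100000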